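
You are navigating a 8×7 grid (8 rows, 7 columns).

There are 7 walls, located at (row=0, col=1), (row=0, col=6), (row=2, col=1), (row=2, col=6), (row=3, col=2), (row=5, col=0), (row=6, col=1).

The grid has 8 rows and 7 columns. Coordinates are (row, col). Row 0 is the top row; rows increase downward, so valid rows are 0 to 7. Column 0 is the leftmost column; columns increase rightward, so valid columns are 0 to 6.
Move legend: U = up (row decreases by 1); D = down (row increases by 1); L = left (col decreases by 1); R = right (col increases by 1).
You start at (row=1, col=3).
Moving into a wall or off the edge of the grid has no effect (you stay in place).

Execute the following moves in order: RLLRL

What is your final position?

Answer: Final position: (row=1, col=2)

Derivation:
Start: (row=1, col=3)
  R (right): (row=1, col=3) -> (row=1, col=4)
  L (left): (row=1, col=4) -> (row=1, col=3)
  L (left): (row=1, col=3) -> (row=1, col=2)
  R (right): (row=1, col=2) -> (row=1, col=3)
  L (left): (row=1, col=3) -> (row=1, col=2)
Final: (row=1, col=2)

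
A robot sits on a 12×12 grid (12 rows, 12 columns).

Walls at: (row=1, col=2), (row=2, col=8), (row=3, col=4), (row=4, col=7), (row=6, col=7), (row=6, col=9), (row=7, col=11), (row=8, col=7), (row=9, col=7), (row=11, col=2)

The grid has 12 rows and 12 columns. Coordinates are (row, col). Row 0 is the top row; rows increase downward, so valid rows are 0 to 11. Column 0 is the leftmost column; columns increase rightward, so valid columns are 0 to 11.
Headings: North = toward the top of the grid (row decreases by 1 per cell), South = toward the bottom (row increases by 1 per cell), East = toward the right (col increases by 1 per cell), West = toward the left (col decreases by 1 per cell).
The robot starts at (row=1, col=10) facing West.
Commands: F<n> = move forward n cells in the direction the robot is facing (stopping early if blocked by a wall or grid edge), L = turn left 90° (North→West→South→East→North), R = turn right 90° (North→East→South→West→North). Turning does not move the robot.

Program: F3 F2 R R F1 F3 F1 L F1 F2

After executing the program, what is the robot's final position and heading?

Answer: Final position: (row=0, col=10), facing North

Derivation:
Start: (row=1, col=10), facing West
  F3: move forward 3, now at (row=1, col=7)
  F2: move forward 2, now at (row=1, col=5)
  R: turn right, now facing North
  R: turn right, now facing East
  F1: move forward 1, now at (row=1, col=6)
  F3: move forward 3, now at (row=1, col=9)
  F1: move forward 1, now at (row=1, col=10)
  L: turn left, now facing North
  F1: move forward 1, now at (row=0, col=10)
  F2: move forward 0/2 (blocked), now at (row=0, col=10)
Final: (row=0, col=10), facing North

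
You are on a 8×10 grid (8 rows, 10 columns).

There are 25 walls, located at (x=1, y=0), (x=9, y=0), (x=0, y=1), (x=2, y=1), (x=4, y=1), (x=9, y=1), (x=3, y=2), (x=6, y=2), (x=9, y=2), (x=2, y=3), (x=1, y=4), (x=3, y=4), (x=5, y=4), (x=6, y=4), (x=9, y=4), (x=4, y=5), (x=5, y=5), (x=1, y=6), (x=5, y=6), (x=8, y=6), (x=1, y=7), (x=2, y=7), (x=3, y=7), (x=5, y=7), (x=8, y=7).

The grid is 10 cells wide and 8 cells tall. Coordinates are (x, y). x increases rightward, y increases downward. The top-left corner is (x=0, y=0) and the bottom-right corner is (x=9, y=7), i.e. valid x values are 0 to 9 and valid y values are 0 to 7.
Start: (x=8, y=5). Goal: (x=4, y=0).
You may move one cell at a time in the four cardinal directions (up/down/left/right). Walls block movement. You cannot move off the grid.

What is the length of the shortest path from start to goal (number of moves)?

BFS from (x=8, y=5) until reaching (x=4, y=0):
  Distance 0: (x=8, y=5)
  Distance 1: (x=8, y=4), (x=7, y=5), (x=9, y=5)
  Distance 2: (x=8, y=3), (x=7, y=4), (x=6, y=5), (x=7, y=6), (x=9, y=6)
  Distance 3: (x=8, y=2), (x=7, y=3), (x=9, y=3), (x=6, y=6), (x=7, y=7), (x=9, y=7)
  Distance 4: (x=8, y=1), (x=7, y=2), (x=6, y=3), (x=6, y=7)
  Distance 5: (x=8, y=0), (x=7, y=1), (x=5, y=3)
  Distance 6: (x=7, y=0), (x=6, y=1), (x=5, y=2), (x=4, y=3)
  Distance 7: (x=6, y=0), (x=5, y=1), (x=4, y=2), (x=3, y=3), (x=4, y=4)
  Distance 8: (x=5, y=0)
  Distance 9: (x=4, y=0)  <- goal reached here
One shortest path (9 moves): (x=8, y=5) -> (x=7, y=5) -> (x=7, y=4) -> (x=7, y=3) -> (x=6, y=3) -> (x=5, y=3) -> (x=5, y=2) -> (x=5, y=1) -> (x=5, y=0) -> (x=4, y=0)

Answer: Shortest path length: 9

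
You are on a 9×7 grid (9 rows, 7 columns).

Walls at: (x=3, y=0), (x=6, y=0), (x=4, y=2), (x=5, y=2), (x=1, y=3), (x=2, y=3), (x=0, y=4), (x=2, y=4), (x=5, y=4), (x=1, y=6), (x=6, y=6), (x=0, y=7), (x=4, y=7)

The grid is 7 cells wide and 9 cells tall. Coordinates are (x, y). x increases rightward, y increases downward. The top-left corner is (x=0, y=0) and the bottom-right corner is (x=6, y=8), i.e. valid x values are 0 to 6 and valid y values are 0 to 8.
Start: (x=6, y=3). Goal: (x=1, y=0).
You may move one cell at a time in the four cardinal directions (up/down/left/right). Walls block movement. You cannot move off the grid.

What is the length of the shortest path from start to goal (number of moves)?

BFS from (x=6, y=3) until reaching (x=1, y=0):
  Distance 0: (x=6, y=3)
  Distance 1: (x=6, y=2), (x=5, y=3), (x=6, y=4)
  Distance 2: (x=6, y=1), (x=4, y=3), (x=6, y=5)
  Distance 3: (x=5, y=1), (x=3, y=3), (x=4, y=4), (x=5, y=5)
  Distance 4: (x=5, y=0), (x=4, y=1), (x=3, y=2), (x=3, y=4), (x=4, y=5), (x=5, y=6)
  Distance 5: (x=4, y=0), (x=3, y=1), (x=2, y=2), (x=3, y=5), (x=4, y=6), (x=5, y=7)
  Distance 6: (x=2, y=1), (x=1, y=2), (x=2, y=5), (x=3, y=6), (x=6, y=7), (x=5, y=8)
  Distance 7: (x=2, y=0), (x=1, y=1), (x=0, y=2), (x=1, y=5), (x=2, y=6), (x=3, y=7), (x=4, y=8), (x=6, y=8)
  Distance 8: (x=1, y=0), (x=0, y=1), (x=0, y=3), (x=1, y=4), (x=0, y=5), (x=2, y=7), (x=3, y=8)  <- goal reached here
One shortest path (8 moves): (x=6, y=3) -> (x=5, y=3) -> (x=4, y=3) -> (x=3, y=3) -> (x=3, y=2) -> (x=2, y=2) -> (x=1, y=2) -> (x=1, y=1) -> (x=1, y=0)

Answer: Shortest path length: 8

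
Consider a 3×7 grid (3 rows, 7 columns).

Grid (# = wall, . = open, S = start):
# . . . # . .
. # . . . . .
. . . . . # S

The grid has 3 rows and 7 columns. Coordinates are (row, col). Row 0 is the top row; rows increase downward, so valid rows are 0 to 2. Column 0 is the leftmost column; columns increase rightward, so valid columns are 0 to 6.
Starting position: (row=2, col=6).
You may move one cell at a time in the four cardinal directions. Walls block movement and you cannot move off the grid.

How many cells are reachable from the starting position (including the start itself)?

BFS flood-fill from (row=2, col=6):
  Distance 0: (row=2, col=6)
  Distance 1: (row=1, col=6)
  Distance 2: (row=0, col=6), (row=1, col=5)
  Distance 3: (row=0, col=5), (row=1, col=4)
  Distance 4: (row=1, col=3), (row=2, col=4)
  Distance 5: (row=0, col=3), (row=1, col=2), (row=2, col=3)
  Distance 6: (row=0, col=2), (row=2, col=2)
  Distance 7: (row=0, col=1), (row=2, col=1)
  Distance 8: (row=2, col=0)
  Distance 9: (row=1, col=0)
Total reachable: 17 (grid has 17 open cells total)

Answer: Reachable cells: 17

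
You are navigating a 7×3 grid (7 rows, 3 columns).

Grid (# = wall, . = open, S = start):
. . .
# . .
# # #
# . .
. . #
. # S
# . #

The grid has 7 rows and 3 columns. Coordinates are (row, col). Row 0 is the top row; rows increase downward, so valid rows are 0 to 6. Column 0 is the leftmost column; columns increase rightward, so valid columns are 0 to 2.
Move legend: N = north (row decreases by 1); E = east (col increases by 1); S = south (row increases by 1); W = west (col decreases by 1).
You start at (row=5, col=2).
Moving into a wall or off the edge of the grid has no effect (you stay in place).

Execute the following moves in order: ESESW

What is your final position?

Start: (row=5, col=2)
  E (east): blocked, stay at (row=5, col=2)
  S (south): blocked, stay at (row=5, col=2)
  E (east): blocked, stay at (row=5, col=2)
  S (south): blocked, stay at (row=5, col=2)
  W (west): blocked, stay at (row=5, col=2)
Final: (row=5, col=2)

Answer: Final position: (row=5, col=2)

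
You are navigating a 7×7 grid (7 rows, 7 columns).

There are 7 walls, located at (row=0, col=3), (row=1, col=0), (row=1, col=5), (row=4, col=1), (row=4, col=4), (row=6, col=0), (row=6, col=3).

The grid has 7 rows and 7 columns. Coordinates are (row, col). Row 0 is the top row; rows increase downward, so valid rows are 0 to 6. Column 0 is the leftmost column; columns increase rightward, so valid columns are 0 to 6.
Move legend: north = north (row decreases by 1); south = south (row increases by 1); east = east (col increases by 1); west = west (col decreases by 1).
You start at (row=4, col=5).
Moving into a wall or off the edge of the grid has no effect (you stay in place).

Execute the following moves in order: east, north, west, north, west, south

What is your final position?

Start: (row=4, col=5)
  east (east): (row=4, col=5) -> (row=4, col=6)
  north (north): (row=4, col=6) -> (row=3, col=6)
  west (west): (row=3, col=6) -> (row=3, col=5)
  north (north): (row=3, col=5) -> (row=2, col=5)
  west (west): (row=2, col=5) -> (row=2, col=4)
  south (south): (row=2, col=4) -> (row=3, col=4)
Final: (row=3, col=4)

Answer: Final position: (row=3, col=4)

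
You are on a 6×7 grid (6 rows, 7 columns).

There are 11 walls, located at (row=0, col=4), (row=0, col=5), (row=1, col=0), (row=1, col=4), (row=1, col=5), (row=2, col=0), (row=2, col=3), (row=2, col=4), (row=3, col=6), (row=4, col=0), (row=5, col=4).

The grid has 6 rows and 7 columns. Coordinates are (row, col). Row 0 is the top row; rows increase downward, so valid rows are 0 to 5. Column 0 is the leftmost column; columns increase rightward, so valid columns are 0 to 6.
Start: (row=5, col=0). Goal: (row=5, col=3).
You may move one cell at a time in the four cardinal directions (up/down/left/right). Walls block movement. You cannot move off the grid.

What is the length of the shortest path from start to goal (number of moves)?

Answer: Shortest path length: 3

Derivation:
BFS from (row=5, col=0) until reaching (row=5, col=3):
  Distance 0: (row=5, col=0)
  Distance 1: (row=5, col=1)
  Distance 2: (row=4, col=1), (row=5, col=2)
  Distance 3: (row=3, col=1), (row=4, col=2), (row=5, col=3)  <- goal reached here
One shortest path (3 moves): (row=5, col=0) -> (row=5, col=1) -> (row=5, col=2) -> (row=5, col=3)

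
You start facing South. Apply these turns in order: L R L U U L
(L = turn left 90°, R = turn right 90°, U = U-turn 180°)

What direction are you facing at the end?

Start: South
  L (left (90° counter-clockwise)) -> East
  R (right (90° clockwise)) -> South
  L (left (90° counter-clockwise)) -> East
  U (U-turn (180°)) -> West
  U (U-turn (180°)) -> East
  L (left (90° counter-clockwise)) -> North
Final: North

Answer: Final heading: North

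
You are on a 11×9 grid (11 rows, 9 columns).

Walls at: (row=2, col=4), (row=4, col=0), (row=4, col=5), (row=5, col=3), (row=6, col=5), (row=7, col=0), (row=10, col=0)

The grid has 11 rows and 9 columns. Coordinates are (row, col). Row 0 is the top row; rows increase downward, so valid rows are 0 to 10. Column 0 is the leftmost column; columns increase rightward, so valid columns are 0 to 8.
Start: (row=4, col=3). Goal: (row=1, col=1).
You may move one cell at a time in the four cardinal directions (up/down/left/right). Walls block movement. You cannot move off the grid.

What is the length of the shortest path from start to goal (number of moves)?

Answer: Shortest path length: 5

Derivation:
BFS from (row=4, col=3) until reaching (row=1, col=1):
  Distance 0: (row=4, col=3)
  Distance 1: (row=3, col=3), (row=4, col=2), (row=4, col=4)
  Distance 2: (row=2, col=3), (row=3, col=2), (row=3, col=4), (row=4, col=1), (row=5, col=2), (row=5, col=4)
  Distance 3: (row=1, col=3), (row=2, col=2), (row=3, col=1), (row=3, col=5), (row=5, col=1), (row=5, col=5), (row=6, col=2), (row=6, col=4)
  Distance 4: (row=0, col=3), (row=1, col=2), (row=1, col=4), (row=2, col=1), (row=2, col=5), (row=3, col=0), (row=3, col=6), (row=5, col=0), (row=5, col=6), (row=6, col=1), (row=6, col=3), (row=7, col=2), (row=7, col=4)
  Distance 5: (row=0, col=2), (row=0, col=4), (row=1, col=1), (row=1, col=5), (row=2, col=0), (row=2, col=6), (row=3, col=7), (row=4, col=6), (row=5, col=7), (row=6, col=0), (row=6, col=6), (row=7, col=1), (row=7, col=3), (row=7, col=5), (row=8, col=2), (row=8, col=4)  <- goal reached here
One shortest path (5 moves): (row=4, col=3) -> (row=4, col=2) -> (row=4, col=1) -> (row=3, col=1) -> (row=2, col=1) -> (row=1, col=1)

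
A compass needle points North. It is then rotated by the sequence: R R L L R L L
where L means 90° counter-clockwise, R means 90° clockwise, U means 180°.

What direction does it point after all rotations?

Start: North
  R (right (90° clockwise)) -> East
  R (right (90° clockwise)) -> South
  L (left (90° counter-clockwise)) -> East
  L (left (90° counter-clockwise)) -> North
  R (right (90° clockwise)) -> East
  L (left (90° counter-clockwise)) -> North
  L (left (90° counter-clockwise)) -> West
Final: West

Answer: Final heading: West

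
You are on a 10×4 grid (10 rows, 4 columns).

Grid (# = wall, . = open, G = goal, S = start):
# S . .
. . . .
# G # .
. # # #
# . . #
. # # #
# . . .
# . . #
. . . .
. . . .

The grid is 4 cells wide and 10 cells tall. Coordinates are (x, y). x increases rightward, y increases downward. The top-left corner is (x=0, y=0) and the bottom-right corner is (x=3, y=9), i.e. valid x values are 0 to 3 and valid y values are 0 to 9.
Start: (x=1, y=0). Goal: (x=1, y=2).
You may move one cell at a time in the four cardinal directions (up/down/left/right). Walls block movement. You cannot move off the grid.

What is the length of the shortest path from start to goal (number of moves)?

BFS from (x=1, y=0) until reaching (x=1, y=2):
  Distance 0: (x=1, y=0)
  Distance 1: (x=2, y=0), (x=1, y=1)
  Distance 2: (x=3, y=0), (x=0, y=1), (x=2, y=1), (x=1, y=2)  <- goal reached here
One shortest path (2 moves): (x=1, y=0) -> (x=1, y=1) -> (x=1, y=2)

Answer: Shortest path length: 2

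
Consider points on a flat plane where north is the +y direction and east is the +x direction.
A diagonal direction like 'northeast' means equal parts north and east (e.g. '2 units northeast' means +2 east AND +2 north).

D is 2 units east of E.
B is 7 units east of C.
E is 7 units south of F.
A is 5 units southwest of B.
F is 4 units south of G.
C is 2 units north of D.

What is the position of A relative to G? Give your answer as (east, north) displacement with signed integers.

Answer: A is at (east=4, north=-14) relative to G.

Derivation:
Place G at the origin (east=0, north=0).
  F is 4 units south of G: delta (east=+0, north=-4); F at (east=0, north=-4).
  E is 7 units south of F: delta (east=+0, north=-7); E at (east=0, north=-11).
  D is 2 units east of E: delta (east=+2, north=+0); D at (east=2, north=-11).
  C is 2 units north of D: delta (east=+0, north=+2); C at (east=2, north=-9).
  B is 7 units east of C: delta (east=+7, north=+0); B at (east=9, north=-9).
  A is 5 units southwest of B: delta (east=-5, north=-5); A at (east=4, north=-14).
Therefore A relative to G: (east=4, north=-14).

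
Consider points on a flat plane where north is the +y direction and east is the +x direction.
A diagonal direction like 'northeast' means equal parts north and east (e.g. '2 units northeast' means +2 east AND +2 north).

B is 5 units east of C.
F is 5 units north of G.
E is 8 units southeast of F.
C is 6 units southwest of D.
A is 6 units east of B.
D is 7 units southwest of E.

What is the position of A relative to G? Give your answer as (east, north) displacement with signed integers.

Answer: A is at (east=6, north=-16) relative to G.

Derivation:
Place G at the origin (east=0, north=0).
  F is 5 units north of G: delta (east=+0, north=+5); F at (east=0, north=5).
  E is 8 units southeast of F: delta (east=+8, north=-8); E at (east=8, north=-3).
  D is 7 units southwest of E: delta (east=-7, north=-7); D at (east=1, north=-10).
  C is 6 units southwest of D: delta (east=-6, north=-6); C at (east=-5, north=-16).
  B is 5 units east of C: delta (east=+5, north=+0); B at (east=0, north=-16).
  A is 6 units east of B: delta (east=+6, north=+0); A at (east=6, north=-16).
Therefore A relative to G: (east=6, north=-16).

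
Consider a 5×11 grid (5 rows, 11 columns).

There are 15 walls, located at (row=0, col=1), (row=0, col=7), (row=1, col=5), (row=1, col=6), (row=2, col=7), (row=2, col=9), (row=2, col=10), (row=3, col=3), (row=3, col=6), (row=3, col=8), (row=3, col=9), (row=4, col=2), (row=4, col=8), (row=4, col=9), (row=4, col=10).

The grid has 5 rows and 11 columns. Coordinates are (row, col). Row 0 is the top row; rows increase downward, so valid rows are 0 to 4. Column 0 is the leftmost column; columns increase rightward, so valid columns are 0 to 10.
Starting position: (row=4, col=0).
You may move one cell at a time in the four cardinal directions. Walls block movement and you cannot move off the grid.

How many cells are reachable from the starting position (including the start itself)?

Answer: Reachable cells: 31

Derivation:
BFS flood-fill from (row=4, col=0):
  Distance 0: (row=4, col=0)
  Distance 1: (row=3, col=0), (row=4, col=1)
  Distance 2: (row=2, col=0), (row=3, col=1)
  Distance 3: (row=1, col=0), (row=2, col=1), (row=3, col=2)
  Distance 4: (row=0, col=0), (row=1, col=1), (row=2, col=2)
  Distance 5: (row=1, col=2), (row=2, col=3)
  Distance 6: (row=0, col=2), (row=1, col=3), (row=2, col=4)
  Distance 7: (row=0, col=3), (row=1, col=4), (row=2, col=5), (row=3, col=4)
  Distance 8: (row=0, col=4), (row=2, col=6), (row=3, col=5), (row=4, col=4)
  Distance 9: (row=0, col=5), (row=4, col=3), (row=4, col=5)
  Distance 10: (row=0, col=6), (row=4, col=6)
  Distance 11: (row=4, col=7)
  Distance 12: (row=3, col=7)
Total reachable: 31 (grid has 40 open cells total)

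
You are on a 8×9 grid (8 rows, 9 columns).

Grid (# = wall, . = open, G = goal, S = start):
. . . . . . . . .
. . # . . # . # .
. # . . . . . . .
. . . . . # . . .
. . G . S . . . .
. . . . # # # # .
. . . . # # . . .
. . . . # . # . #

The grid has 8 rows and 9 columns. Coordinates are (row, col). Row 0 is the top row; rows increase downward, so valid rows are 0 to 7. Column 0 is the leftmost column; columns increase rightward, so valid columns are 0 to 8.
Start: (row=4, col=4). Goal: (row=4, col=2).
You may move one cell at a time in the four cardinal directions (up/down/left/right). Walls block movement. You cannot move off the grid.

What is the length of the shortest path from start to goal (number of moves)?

Answer: Shortest path length: 2

Derivation:
BFS from (row=4, col=4) until reaching (row=4, col=2):
  Distance 0: (row=4, col=4)
  Distance 1: (row=3, col=4), (row=4, col=3), (row=4, col=5)
  Distance 2: (row=2, col=4), (row=3, col=3), (row=4, col=2), (row=4, col=6), (row=5, col=3)  <- goal reached here
One shortest path (2 moves): (row=4, col=4) -> (row=4, col=3) -> (row=4, col=2)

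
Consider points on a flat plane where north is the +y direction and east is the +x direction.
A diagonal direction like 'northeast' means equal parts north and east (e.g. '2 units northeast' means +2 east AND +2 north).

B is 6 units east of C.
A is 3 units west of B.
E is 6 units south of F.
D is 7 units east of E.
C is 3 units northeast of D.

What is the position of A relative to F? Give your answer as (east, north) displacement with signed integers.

Answer: A is at (east=13, north=-3) relative to F.

Derivation:
Place F at the origin (east=0, north=0).
  E is 6 units south of F: delta (east=+0, north=-6); E at (east=0, north=-6).
  D is 7 units east of E: delta (east=+7, north=+0); D at (east=7, north=-6).
  C is 3 units northeast of D: delta (east=+3, north=+3); C at (east=10, north=-3).
  B is 6 units east of C: delta (east=+6, north=+0); B at (east=16, north=-3).
  A is 3 units west of B: delta (east=-3, north=+0); A at (east=13, north=-3).
Therefore A relative to F: (east=13, north=-3).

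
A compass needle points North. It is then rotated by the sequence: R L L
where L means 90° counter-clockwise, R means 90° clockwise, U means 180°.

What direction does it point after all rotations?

Answer: Final heading: West

Derivation:
Start: North
  R (right (90° clockwise)) -> East
  L (left (90° counter-clockwise)) -> North
  L (left (90° counter-clockwise)) -> West
Final: West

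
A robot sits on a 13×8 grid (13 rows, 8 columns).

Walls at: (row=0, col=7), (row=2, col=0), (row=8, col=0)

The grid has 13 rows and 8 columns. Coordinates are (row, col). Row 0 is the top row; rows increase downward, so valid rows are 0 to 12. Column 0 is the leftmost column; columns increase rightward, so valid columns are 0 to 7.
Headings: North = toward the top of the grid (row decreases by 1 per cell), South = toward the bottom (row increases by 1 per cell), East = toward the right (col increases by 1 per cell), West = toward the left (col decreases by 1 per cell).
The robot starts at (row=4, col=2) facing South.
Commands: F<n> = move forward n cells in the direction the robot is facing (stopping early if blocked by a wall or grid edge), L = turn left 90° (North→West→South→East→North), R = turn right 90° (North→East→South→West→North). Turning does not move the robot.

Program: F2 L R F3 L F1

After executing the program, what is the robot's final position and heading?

Answer: Final position: (row=9, col=3), facing East

Derivation:
Start: (row=4, col=2), facing South
  F2: move forward 2, now at (row=6, col=2)
  L: turn left, now facing East
  R: turn right, now facing South
  F3: move forward 3, now at (row=9, col=2)
  L: turn left, now facing East
  F1: move forward 1, now at (row=9, col=3)
Final: (row=9, col=3), facing East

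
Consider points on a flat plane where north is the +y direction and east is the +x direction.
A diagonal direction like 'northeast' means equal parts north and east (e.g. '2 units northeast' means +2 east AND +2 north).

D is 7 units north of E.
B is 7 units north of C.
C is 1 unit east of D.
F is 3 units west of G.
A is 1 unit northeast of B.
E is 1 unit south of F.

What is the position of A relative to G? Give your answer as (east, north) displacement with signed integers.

Place G at the origin (east=0, north=0).
  F is 3 units west of G: delta (east=-3, north=+0); F at (east=-3, north=0).
  E is 1 unit south of F: delta (east=+0, north=-1); E at (east=-3, north=-1).
  D is 7 units north of E: delta (east=+0, north=+7); D at (east=-3, north=6).
  C is 1 unit east of D: delta (east=+1, north=+0); C at (east=-2, north=6).
  B is 7 units north of C: delta (east=+0, north=+7); B at (east=-2, north=13).
  A is 1 unit northeast of B: delta (east=+1, north=+1); A at (east=-1, north=14).
Therefore A relative to G: (east=-1, north=14).

Answer: A is at (east=-1, north=14) relative to G.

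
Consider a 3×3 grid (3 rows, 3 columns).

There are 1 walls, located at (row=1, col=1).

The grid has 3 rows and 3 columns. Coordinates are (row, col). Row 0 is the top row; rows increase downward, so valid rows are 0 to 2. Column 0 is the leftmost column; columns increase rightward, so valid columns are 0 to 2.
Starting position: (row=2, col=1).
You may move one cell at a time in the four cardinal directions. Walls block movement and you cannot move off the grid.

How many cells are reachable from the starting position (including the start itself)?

Answer: Reachable cells: 8

Derivation:
BFS flood-fill from (row=2, col=1):
  Distance 0: (row=2, col=1)
  Distance 1: (row=2, col=0), (row=2, col=2)
  Distance 2: (row=1, col=0), (row=1, col=2)
  Distance 3: (row=0, col=0), (row=0, col=2)
  Distance 4: (row=0, col=1)
Total reachable: 8 (grid has 8 open cells total)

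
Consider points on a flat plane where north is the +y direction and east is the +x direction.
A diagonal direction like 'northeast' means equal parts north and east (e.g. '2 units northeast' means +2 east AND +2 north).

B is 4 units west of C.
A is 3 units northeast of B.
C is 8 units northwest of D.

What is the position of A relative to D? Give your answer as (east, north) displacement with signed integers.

Place D at the origin (east=0, north=0).
  C is 8 units northwest of D: delta (east=-8, north=+8); C at (east=-8, north=8).
  B is 4 units west of C: delta (east=-4, north=+0); B at (east=-12, north=8).
  A is 3 units northeast of B: delta (east=+3, north=+3); A at (east=-9, north=11).
Therefore A relative to D: (east=-9, north=11).

Answer: A is at (east=-9, north=11) relative to D.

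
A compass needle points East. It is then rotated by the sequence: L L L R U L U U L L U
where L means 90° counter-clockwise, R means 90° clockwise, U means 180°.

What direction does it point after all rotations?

Start: East
  L (left (90° counter-clockwise)) -> North
  L (left (90° counter-clockwise)) -> West
  L (left (90° counter-clockwise)) -> South
  R (right (90° clockwise)) -> West
  U (U-turn (180°)) -> East
  L (left (90° counter-clockwise)) -> North
  U (U-turn (180°)) -> South
  U (U-turn (180°)) -> North
  L (left (90° counter-clockwise)) -> West
  L (left (90° counter-clockwise)) -> South
  U (U-turn (180°)) -> North
Final: North

Answer: Final heading: North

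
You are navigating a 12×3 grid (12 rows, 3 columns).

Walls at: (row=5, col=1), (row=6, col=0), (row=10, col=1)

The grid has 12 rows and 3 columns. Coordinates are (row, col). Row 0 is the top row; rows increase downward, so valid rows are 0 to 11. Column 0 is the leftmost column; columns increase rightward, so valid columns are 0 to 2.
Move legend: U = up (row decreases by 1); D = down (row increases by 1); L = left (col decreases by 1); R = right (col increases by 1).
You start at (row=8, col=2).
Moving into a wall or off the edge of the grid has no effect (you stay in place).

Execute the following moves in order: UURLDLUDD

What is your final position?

Start: (row=8, col=2)
  U (up): (row=8, col=2) -> (row=7, col=2)
  U (up): (row=7, col=2) -> (row=6, col=2)
  R (right): blocked, stay at (row=6, col=2)
  L (left): (row=6, col=2) -> (row=6, col=1)
  D (down): (row=6, col=1) -> (row=7, col=1)
  L (left): (row=7, col=1) -> (row=7, col=0)
  U (up): blocked, stay at (row=7, col=0)
  D (down): (row=7, col=0) -> (row=8, col=0)
  D (down): (row=8, col=0) -> (row=9, col=0)
Final: (row=9, col=0)

Answer: Final position: (row=9, col=0)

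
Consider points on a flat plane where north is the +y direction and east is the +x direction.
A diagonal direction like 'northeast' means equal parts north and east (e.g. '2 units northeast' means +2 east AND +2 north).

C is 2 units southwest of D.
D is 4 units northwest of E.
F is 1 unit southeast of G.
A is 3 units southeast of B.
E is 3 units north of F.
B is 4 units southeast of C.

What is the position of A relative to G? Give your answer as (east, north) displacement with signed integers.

Answer: A is at (east=2, north=-3) relative to G.

Derivation:
Place G at the origin (east=0, north=0).
  F is 1 unit southeast of G: delta (east=+1, north=-1); F at (east=1, north=-1).
  E is 3 units north of F: delta (east=+0, north=+3); E at (east=1, north=2).
  D is 4 units northwest of E: delta (east=-4, north=+4); D at (east=-3, north=6).
  C is 2 units southwest of D: delta (east=-2, north=-2); C at (east=-5, north=4).
  B is 4 units southeast of C: delta (east=+4, north=-4); B at (east=-1, north=0).
  A is 3 units southeast of B: delta (east=+3, north=-3); A at (east=2, north=-3).
Therefore A relative to G: (east=2, north=-3).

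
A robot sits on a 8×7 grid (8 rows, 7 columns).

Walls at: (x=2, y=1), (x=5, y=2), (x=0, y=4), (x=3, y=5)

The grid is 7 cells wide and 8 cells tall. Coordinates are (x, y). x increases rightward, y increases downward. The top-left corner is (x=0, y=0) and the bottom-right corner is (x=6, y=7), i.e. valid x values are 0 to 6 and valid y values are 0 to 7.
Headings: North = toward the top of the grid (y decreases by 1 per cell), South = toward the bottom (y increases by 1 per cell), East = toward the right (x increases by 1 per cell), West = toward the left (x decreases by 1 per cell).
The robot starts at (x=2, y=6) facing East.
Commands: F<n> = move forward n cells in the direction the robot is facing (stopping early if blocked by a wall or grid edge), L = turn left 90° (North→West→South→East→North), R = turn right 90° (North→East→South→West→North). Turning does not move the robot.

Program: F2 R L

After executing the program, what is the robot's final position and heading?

Start: (x=2, y=6), facing East
  F2: move forward 2, now at (x=4, y=6)
  R: turn right, now facing South
  L: turn left, now facing East
Final: (x=4, y=6), facing East

Answer: Final position: (x=4, y=6), facing East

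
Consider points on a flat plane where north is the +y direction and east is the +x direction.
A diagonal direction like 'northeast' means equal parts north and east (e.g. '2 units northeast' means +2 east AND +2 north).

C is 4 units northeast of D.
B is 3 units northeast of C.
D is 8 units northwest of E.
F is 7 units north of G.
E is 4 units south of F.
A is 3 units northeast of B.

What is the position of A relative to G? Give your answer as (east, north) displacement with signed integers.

Answer: A is at (east=2, north=21) relative to G.

Derivation:
Place G at the origin (east=0, north=0).
  F is 7 units north of G: delta (east=+0, north=+7); F at (east=0, north=7).
  E is 4 units south of F: delta (east=+0, north=-4); E at (east=0, north=3).
  D is 8 units northwest of E: delta (east=-8, north=+8); D at (east=-8, north=11).
  C is 4 units northeast of D: delta (east=+4, north=+4); C at (east=-4, north=15).
  B is 3 units northeast of C: delta (east=+3, north=+3); B at (east=-1, north=18).
  A is 3 units northeast of B: delta (east=+3, north=+3); A at (east=2, north=21).
Therefore A relative to G: (east=2, north=21).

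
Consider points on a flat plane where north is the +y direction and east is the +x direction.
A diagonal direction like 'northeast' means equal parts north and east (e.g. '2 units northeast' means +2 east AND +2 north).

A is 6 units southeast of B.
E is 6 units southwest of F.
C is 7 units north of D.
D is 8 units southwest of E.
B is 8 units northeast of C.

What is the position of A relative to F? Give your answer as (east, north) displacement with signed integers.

Place F at the origin (east=0, north=0).
  E is 6 units southwest of F: delta (east=-6, north=-6); E at (east=-6, north=-6).
  D is 8 units southwest of E: delta (east=-8, north=-8); D at (east=-14, north=-14).
  C is 7 units north of D: delta (east=+0, north=+7); C at (east=-14, north=-7).
  B is 8 units northeast of C: delta (east=+8, north=+8); B at (east=-6, north=1).
  A is 6 units southeast of B: delta (east=+6, north=-6); A at (east=0, north=-5).
Therefore A relative to F: (east=0, north=-5).

Answer: A is at (east=0, north=-5) relative to F.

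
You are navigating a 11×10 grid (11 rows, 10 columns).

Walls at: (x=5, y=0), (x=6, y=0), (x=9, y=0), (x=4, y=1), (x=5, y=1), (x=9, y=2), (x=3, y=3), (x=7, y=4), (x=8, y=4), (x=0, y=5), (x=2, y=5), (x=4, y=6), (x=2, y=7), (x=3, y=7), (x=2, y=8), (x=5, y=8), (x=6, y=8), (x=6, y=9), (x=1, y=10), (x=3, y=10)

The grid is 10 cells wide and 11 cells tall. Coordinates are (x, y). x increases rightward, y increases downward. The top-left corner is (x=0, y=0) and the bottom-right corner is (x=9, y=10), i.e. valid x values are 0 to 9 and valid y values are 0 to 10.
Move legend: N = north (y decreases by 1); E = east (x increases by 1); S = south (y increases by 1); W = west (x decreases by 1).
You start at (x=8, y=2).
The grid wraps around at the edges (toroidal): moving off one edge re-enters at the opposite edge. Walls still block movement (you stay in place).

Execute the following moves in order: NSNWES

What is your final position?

Start: (x=8, y=2)
  N (north): (x=8, y=2) -> (x=8, y=1)
  S (south): (x=8, y=1) -> (x=8, y=2)
  N (north): (x=8, y=2) -> (x=8, y=1)
  W (west): (x=8, y=1) -> (x=7, y=1)
  E (east): (x=7, y=1) -> (x=8, y=1)
  S (south): (x=8, y=1) -> (x=8, y=2)
Final: (x=8, y=2)

Answer: Final position: (x=8, y=2)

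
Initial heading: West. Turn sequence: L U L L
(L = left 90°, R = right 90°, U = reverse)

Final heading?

Answer: Final heading: South

Derivation:
Start: West
  L (left (90° counter-clockwise)) -> South
  U (U-turn (180°)) -> North
  L (left (90° counter-clockwise)) -> West
  L (left (90° counter-clockwise)) -> South
Final: South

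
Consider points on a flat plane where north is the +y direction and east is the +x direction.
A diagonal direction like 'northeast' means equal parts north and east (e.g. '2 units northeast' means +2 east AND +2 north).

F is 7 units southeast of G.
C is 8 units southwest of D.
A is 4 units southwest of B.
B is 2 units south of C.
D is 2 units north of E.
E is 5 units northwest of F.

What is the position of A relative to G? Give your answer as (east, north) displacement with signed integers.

Place G at the origin (east=0, north=0).
  F is 7 units southeast of G: delta (east=+7, north=-7); F at (east=7, north=-7).
  E is 5 units northwest of F: delta (east=-5, north=+5); E at (east=2, north=-2).
  D is 2 units north of E: delta (east=+0, north=+2); D at (east=2, north=0).
  C is 8 units southwest of D: delta (east=-8, north=-8); C at (east=-6, north=-8).
  B is 2 units south of C: delta (east=+0, north=-2); B at (east=-6, north=-10).
  A is 4 units southwest of B: delta (east=-4, north=-4); A at (east=-10, north=-14).
Therefore A relative to G: (east=-10, north=-14).

Answer: A is at (east=-10, north=-14) relative to G.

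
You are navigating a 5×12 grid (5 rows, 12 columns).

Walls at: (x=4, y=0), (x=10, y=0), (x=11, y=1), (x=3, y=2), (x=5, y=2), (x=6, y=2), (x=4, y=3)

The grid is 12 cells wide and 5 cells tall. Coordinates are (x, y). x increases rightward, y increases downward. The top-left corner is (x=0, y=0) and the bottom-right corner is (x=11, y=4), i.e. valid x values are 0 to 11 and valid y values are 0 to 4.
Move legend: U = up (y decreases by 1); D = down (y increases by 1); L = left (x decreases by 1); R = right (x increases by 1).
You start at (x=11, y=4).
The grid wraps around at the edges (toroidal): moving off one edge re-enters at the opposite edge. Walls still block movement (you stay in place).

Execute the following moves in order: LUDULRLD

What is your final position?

Answer: Final position: (x=9, y=4)

Derivation:
Start: (x=11, y=4)
  L (left): (x=11, y=4) -> (x=10, y=4)
  U (up): (x=10, y=4) -> (x=10, y=3)
  D (down): (x=10, y=3) -> (x=10, y=4)
  U (up): (x=10, y=4) -> (x=10, y=3)
  L (left): (x=10, y=3) -> (x=9, y=3)
  R (right): (x=9, y=3) -> (x=10, y=3)
  L (left): (x=10, y=3) -> (x=9, y=3)
  D (down): (x=9, y=3) -> (x=9, y=4)
Final: (x=9, y=4)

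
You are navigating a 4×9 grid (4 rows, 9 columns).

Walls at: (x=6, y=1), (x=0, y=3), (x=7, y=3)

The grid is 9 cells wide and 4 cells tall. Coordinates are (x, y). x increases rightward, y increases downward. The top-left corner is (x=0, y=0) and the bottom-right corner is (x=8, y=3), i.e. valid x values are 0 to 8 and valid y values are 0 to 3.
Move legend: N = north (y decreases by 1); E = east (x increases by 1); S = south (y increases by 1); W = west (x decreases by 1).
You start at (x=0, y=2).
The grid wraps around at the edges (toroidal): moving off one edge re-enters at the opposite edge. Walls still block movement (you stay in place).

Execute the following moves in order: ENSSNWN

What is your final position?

Start: (x=0, y=2)
  E (east): (x=0, y=2) -> (x=1, y=2)
  N (north): (x=1, y=2) -> (x=1, y=1)
  S (south): (x=1, y=1) -> (x=1, y=2)
  S (south): (x=1, y=2) -> (x=1, y=3)
  N (north): (x=1, y=3) -> (x=1, y=2)
  W (west): (x=1, y=2) -> (x=0, y=2)
  N (north): (x=0, y=2) -> (x=0, y=1)
Final: (x=0, y=1)

Answer: Final position: (x=0, y=1)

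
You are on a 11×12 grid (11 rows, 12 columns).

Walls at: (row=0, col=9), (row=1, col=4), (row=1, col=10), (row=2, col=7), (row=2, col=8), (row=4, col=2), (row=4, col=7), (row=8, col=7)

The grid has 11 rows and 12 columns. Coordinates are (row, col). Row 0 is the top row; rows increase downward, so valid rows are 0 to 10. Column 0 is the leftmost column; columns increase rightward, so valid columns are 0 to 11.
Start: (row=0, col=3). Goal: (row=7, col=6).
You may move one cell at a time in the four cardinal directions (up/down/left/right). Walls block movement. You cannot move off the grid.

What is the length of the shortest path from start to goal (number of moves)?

BFS from (row=0, col=3) until reaching (row=7, col=6):
  Distance 0: (row=0, col=3)
  Distance 1: (row=0, col=2), (row=0, col=4), (row=1, col=3)
  Distance 2: (row=0, col=1), (row=0, col=5), (row=1, col=2), (row=2, col=3)
  Distance 3: (row=0, col=0), (row=0, col=6), (row=1, col=1), (row=1, col=5), (row=2, col=2), (row=2, col=4), (row=3, col=3)
  Distance 4: (row=0, col=7), (row=1, col=0), (row=1, col=6), (row=2, col=1), (row=2, col=5), (row=3, col=2), (row=3, col=4), (row=4, col=3)
  Distance 5: (row=0, col=8), (row=1, col=7), (row=2, col=0), (row=2, col=6), (row=3, col=1), (row=3, col=5), (row=4, col=4), (row=5, col=3)
  Distance 6: (row=1, col=8), (row=3, col=0), (row=3, col=6), (row=4, col=1), (row=4, col=5), (row=5, col=2), (row=5, col=4), (row=6, col=3)
  Distance 7: (row=1, col=9), (row=3, col=7), (row=4, col=0), (row=4, col=6), (row=5, col=1), (row=5, col=5), (row=6, col=2), (row=6, col=4), (row=7, col=3)
  Distance 8: (row=2, col=9), (row=3, col=8), (row=5, col=0), (row=5, col=6), (row=6, col=1), (row=6, col=5), (row=7, col=2), (row=7, col=4), (row=8, col=3)
  Distance 9: (row=2, col=10), (row=3, col=9), (row=4, col=8), (row=5, col=7), (row=6, col=0), (row=6, col=6), (row=7, col=1), (row=7, col=5), (row=8, col=2), (row=8, col=4), (row=9, col=3)
  Distance 10: (row=2, col=11), (row=3, col=10), (row=4, col=9), (row=5, col=8), (row=6, col=7), (row=7, col=0), (row=7, col=6), (row=8, col=1), (row=8, col=5), (row=9, col=2), (row=9, col=4), (row=10, col=3)  <- goal reached here
One shortest path (10 moves): (row=0, col=3) -> (row=0, col=4) -> (row=0, col=5) -> (row=0, col=6) -> (row=1, col=6) -> (row=2, col=6) -> (row=3, col=6) -> (row=4, col=6) -> (row=5, col=6) -> (row=6, col=6) -> (row=7, col=6)

Answer: Shortest path length: 10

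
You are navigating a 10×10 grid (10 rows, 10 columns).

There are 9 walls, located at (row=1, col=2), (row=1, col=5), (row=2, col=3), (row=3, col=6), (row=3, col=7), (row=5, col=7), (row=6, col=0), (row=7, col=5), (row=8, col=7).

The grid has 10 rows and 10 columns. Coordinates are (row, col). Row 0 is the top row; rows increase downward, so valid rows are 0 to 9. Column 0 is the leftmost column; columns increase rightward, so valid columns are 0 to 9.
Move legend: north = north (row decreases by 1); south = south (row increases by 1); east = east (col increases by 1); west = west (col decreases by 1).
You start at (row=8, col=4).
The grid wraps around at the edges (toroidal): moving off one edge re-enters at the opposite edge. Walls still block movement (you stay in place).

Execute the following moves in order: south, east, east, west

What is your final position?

Answer: Final position: (row=9, col=5)

Derivation:
Start: (row=8, col=4)
  south (south): (row=8, col=4) -> (row=9, col=4)
  east (east): (row=9, col=4) -> (row=9, col=5)
  east (east): (row=9, col=5) -> (row=9, col=6)
  west (west): (row=9, col=6) -> (row=9, col=5)
Final: (row=9, col=5)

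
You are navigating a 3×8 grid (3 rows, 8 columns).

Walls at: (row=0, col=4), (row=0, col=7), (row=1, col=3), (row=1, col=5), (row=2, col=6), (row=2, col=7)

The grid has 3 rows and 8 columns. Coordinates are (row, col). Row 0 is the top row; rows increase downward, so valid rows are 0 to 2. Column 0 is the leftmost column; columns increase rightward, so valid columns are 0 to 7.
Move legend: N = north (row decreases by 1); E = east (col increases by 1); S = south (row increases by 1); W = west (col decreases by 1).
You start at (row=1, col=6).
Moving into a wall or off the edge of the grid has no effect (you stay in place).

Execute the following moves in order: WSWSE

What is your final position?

Start: (row=1, col=6)
  W (west): blocked, stay at (row=1, col=6)
  S (south): blocked, stay at (row=1, col=6)
  W (west): blocked, stay at (row=1, col=6)
  S (south): blocked, stay at (row=1, col=6)
  E (east): (row=1, col=6) -> (row=1, col=7)
Final: (row=1, col=7)

Answer: Final position: (row=1, col=7)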